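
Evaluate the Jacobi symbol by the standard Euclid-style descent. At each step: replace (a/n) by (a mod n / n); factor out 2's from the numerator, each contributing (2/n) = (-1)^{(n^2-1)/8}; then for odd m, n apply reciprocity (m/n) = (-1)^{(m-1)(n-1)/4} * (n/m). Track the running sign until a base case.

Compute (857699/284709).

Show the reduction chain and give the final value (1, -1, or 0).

1

(857699/284709): 857699 mod 284709 = 3572, so (857699/284709) = (3572/284709)
factor out 2^2: 3572 = 2^2·893; with 284709 mod 8 = 5, (2/284709) = -1; sign now +1; continue with (893/284709)
flip (893/284709) -> (284709/893): both odd, 893 mod 4 = 1, 284709 mod 4 = 1, so the flip contributes +1; sign now +1
(284709/893): 284709 mod 893 = 735, so (284709/893) = (735/893)
flip (735/893) -> (893/735): both odd, 735 mod 4 = 3, 893 mod 4 = 1, so the flip contributes +1; sign now +1
(893/735): 893 mod 735 = 158, so (893/735) = (158/735)
factor out 2^1: 158 = 2^1·79; with 735 mod 8 = 7, (2/735) = +1; sign now +1; continue with (79/735)
flip (79/735) -> (735/79): both odd, 79 mod 4 = 3, 735 mod 4 = 3, so the flip contributes -1; sign now -1
(735/79): 735 mod 79 = 24, so (735/79) = (24/79)
factor out 2^3: 24 = 2^3·3; with 79 mod 8 = 7, (2/79) = +1; sign now -1; continue with (3/79)
flip (3/79) -> (79/3): both odd, 3 mod 4 = 3, 79 mod 4 = 3, so the flip contributes -1; sign now +1
(79/3): 79 mod 3 = 1, so (79/3) = (1/3)
reached (1/3) = 1, so the symbol is +1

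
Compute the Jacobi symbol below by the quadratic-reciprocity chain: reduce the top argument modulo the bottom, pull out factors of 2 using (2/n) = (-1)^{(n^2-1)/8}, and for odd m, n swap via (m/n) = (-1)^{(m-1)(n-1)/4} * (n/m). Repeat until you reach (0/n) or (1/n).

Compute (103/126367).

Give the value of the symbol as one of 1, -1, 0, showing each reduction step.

1

flip (103/126367) -> (126367/103): both odd, 103 mod 4 = 3, 126367 mod 4 = 3, so the flip contributes -1; sign now -1
(126367/103): 126367 mod 103 = 89, so (126367/103) = (89/103)
flip (89/103) -> (103/89): both odd, 89 mod 4 = 1, 103 mod 4 = 3, so the flip contributes +1; sign now -1
(103/89): 103 mod 89 = 14, so (103/89) = (14/89)
factor out 2^1: 14 = 2^1·7; with 89 mod 8 = 1, (2/89) = +1; sign now -1; continue with (7/89)
flip (7/89) -> (89/7): both odd, 7 mod 4 = 3, 89 mod 4 = 1, so the flip contributes +1; sign now -1
(89/7): 89 mod 7 = 5, so (89/7) = (5/7)
flip (5/7) -> (7/5): both odd, 5 mod 4 = 1, 7 mod 4 = 3, so the flip contributes +1; sign now -1
(7/5): 7 mod 5 = 2, so (7/5) = (2/5)
factor out 2^1: 2 = 2^1·1; with 5 mod 8 = 5, (2/5) = -1; sign now +1; continue with (1/5)
reached (1/5) = 1, so the symbol is +1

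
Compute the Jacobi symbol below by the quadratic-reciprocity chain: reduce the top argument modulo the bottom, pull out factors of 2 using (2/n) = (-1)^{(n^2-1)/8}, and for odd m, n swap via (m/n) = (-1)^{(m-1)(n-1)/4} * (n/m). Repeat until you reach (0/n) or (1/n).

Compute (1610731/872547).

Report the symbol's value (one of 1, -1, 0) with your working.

(1610731/872547) = (738184/872547)   [reduce mod 872547]
738184 = 2^3·92273; (2/872547) = -1 since 872547 mod 8 = 3, so (738184/872547) = (-1)^3·(92273/872547); sign now -1
reciprocity: (92273/872547) = +1·(872547/92273) since 92273 mod 4 = 1, 872547 mod 4 = 3; sign now -1
(872547/92273) = (42090/92273)   [reduce mod 92273]
42090 = 2^1·21045; (2/92273) = +1 since 92273 mod 8 = 1, so (42090/92273) = (+1)^1·(21045/92273); sign now -1
reciprocity: (21045/92273) = +1·(92273/21045) since 21045 mod 4 = 1, 92273 mod 4 = 1; sign now -1
(92273/21045) = (8093/21045)   [reduce mod 21045]
reciprocity: (8093/21045) = +1·(21045/8093) since 8093 mod 4 = 1, 21045 mod 4 = 1; sign now -1
(21045/8093) = (4859/8093)   [reduce mod 8093]
reciprocity: (4859/8093) = +1·(8093/4859) since 4859 mod 4 = 3, 8093 mod 4 = 1; sign now -1
(8093/4859) = (3234/4859)   [reduce mod 4859]
3234 = 2^1·1617; (2/4859) = -1 since 4859 mod 8 = 3, so (3234/4859) = (-1)^1·(1617/4859); sign now +1
reciprocity: (1617/4859) = +1·(4859/1617) since 1617 mod 4 = 1, 4859 mod 4 = 3; sign now +1
(4859/1617) = (8/1617)   [reduce mod 1617]
8 = 2^3·1; (2/1617) = +1 since 1617 mod 8 = 1, so (8/1617) = (+1)^3·(1/1617); sign now +1
(1/1617) = 1; final value = sign = +1

1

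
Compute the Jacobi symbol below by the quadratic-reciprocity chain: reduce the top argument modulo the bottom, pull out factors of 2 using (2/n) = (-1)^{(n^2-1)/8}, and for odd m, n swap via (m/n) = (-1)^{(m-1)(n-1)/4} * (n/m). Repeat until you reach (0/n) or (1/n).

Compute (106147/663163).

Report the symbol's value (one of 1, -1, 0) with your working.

reciprocity: (106147/663163) = -1·(663163/106147) since 106147 mod 4 = 3, 663163 mod 4 = 3; sign now -1
(663163/106147) = (26281/106147)   [reduce mod 106147]
reciprocity: (26281/106147) = +1·(106147/26281) since 26281 mod 4 = 1, 106147 mod 4 = 3; sign now -1
(106147/26281) = (1023/26281)   [reduce mod 26281]
reciprocity: (1023/26281) = +1·(26281/1023) since 1023 mod 4 = 3, 26281 mod 4 = 1; sign now -1
(26281/1023) = (706/1023)   [reduce mod 1023]
706 = 2^1·353; (2/1023) = +1 since 1023 mod 8 = 7, so (706/1023) = (+1)^1·(353/1023); sign now -1
reciprocity: (353/1023) = +1·(1023/353) since 353 mod 4 = 1, 1023 mod 4 = 3; sign now -1
(1023/353) = (317/353)   [reduce mod 353]
reciprocity: (317/353) = +1·(353/317) since 317 mod 4 = 1, 353 mod 4 = 1; sign now -1
(353/317) = (36/317)   [reduce mod 317]
36 = 2^2·9; (2/317) = -1 since 317 mod 8 = 5, so (36/317) = (-1)^2·(9/317); sign now -1
reciprocity: (9/317) = +1·(317/9) since 9 mod 4 = 1, 317 mod 4 = 1; sign now -1
(317/9) = (2/9)   [reduce mod 9]
2 = 2^1·1; (2/9) = +1 since 9 mod 8 = 1, so (2/9) = (+1)^1·(1/9); sign now -1
(1/9) = 1; final value = sign = -1

-1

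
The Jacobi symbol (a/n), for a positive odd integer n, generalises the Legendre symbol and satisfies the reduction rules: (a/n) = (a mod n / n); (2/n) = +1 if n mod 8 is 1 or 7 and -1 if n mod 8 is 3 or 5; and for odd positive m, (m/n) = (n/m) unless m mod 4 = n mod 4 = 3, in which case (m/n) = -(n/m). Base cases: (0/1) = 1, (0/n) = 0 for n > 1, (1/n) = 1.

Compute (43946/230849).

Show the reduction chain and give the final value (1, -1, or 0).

factor out 2^1: 43946 = 2^1·21973; with 230849 mod 8 = 1, (2/230849) = +1; sign now +1; continue with (21973/230849)
flip (21973/230849) -> (230849/21973): both odd, 21973 mod 4 = 1, 230849 mod 4 = 1, so the flip contributes +1; sign now +1
(230849/21973): 230849 mod 21973 = 11119, so (230849/21973) = (11119/21973)
flip (11119/21973) -> (21973/11119): both odd, 11119 mod 4 = 3, 21973 mod 4 = 1, so the flip contributes +1; sign now +1
(21973/11119): 21973 mod 11119 = 10854, so (21973/11119) = (10854/11119)
factor out 2^1: 10854 = 2^1·5427; with 11119 mod 8 = 7, (2/11119) = +1; sign now +1; continue with (5427/11119)
flip (5427/11119) -> (11119/5427): both odd, 5427 mod 4 = 3, 11119 mod 4 = 3, so the flip contributes -1; sign now -1
(11119/5427): 11119 mod 5427 = 265, so (11119/5427) = (265/5427)
flip (265/5427) -> (5427/265): both odd, 265 mod 4 = 1, 5427 mod 4 = 3, so the flip contributes +1; sign now -1
(5427/265): 5427 mod 265 = 127, so (5427/265) = (127/265)
flip (127/265) -> (265/127): both odd, 127 mod 4 = 3, 265 mod 4 = 1, so the flip contributes +1; sign now -1
(265/127): 265 mod 127 = 11, so (265/127) = (11/127)
flip (11/127) -> (127/11): both odd, 11 mod 4 = 3, 127 mod 4 = 3, so the flip contributes -1; sign now +1
(127/11): 127 mod 11 = 6, so (127/11) = (6/11)
factor out 2^1: 6 = 2^1·3; with 11 mod 8 = 3, (2/11) = -1; sign now -1; continue with (3/11)
flip (3/11) -> (11/3): both odd, 3 mod 4 = 3, 11 mod 4 = 3, so the flip contributes -1; sign now +1
(11/3): 11 mod 3 = 2, so (11/3) = (2/3)
factor out 2^1: 2 = 2^1·1; with 3 mod 8 = 3, (2/3) = -1; sign now -1; continue with (1/3)
reached (1/3) = 1, so the symbol is -1

-1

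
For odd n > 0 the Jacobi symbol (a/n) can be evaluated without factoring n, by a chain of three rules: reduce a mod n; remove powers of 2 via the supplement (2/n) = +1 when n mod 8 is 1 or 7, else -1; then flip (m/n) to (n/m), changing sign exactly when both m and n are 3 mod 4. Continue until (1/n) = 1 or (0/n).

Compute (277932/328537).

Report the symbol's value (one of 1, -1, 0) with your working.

1

factor out 2^2: 277932 = 2^2·69483; with 328537 mod 8 = 1, (2/328537) = +1; sign now +1; continue with (69483/328537)
flip (69483/328537) -> (328537/69483): both odd, 69483 mod 4 = 3, 328537 mod 4 = 1, so the flip contributes +1; sign now +1
(328537/69483): 328537 mod 69483 = 50605, so (328537/69483) = (50605/69483)
flip (50605/69483) -> (69483/50605): both odd, 50605 mod 4 = 1, 69483 mod 4 = 3, so the flip contributes +1; sign now +1
(69483/50605): 69483 mod 50605 = 18878, so (69483/50605) = (18878/50605)
factor out 2^1: 18878 = 2^1·9439; with 50605 mod 8 = 5, (2/50605) = -1; sign now -1; continue with (9439/50605)
flip (9439/50605) -> (50605/9439): both odd, 9439 mod 4 = 3, 50605 mod 4 = 1, so the flip contributes +1; sign now -1
(50605/9439): 50605 mod 9439 = 3410, so (50605/9439) = (3410/9439)
factor out 2^1: 3410 = 2^1·1705; with 9439 mod 8 = 7, (2/9439) = +1; sign now -1; continue with (1705/9439)
flip (1705/9439) -> (9439/1705): both odd, 1705 mod 4 = 1, 9439 mod 4 = 3, so the flip contributes +1; sign now -1
(9439/1705): 9439 mod 1705 = 914, so (9439/1705) = (914/1705)
factor out 2^1: 914 = 2^1·457; with 1705 mod 8 = 1, (2/1705) = +1; sign now -1; continue with (457/1705)
flip (457/1705) -> (1705/457): both odd, 457 mod 4 = 1, 1705 mod 4 = 1, so the flip contributes +1; sign now -1
(1705/457): 1705 mod 457 = 334, so (1705/457) = (334/457)
factor out 2^1: 334 = 2^1·167; with 457 mod 8 = 1, (2/457) = +1; sign now -1; continue with (167/457)
flip (167/457) -> (457/167): both odd, 167 mod 4 = 3, 457 mod 4 = 1, so the flip contributes +1; sign now -1
(457/167): 457 mod 167 = 123, so (457/167) = (123/167)
flip (123/167) -> (167/123): both odd, 123 mod 4 = 3, 167 mod 4 = 3, so the flip contributes -1; sign now +1
(167/123): 167 mod 123 = 44, so (167/123) = (44/123)
factor out 2^2: 44 = 2^2·11; with 123 mod 8 = 3, (2/123) = -1; sign now +1; continue with (11/123)
flip (11/123) -> (123/11): both odd, 11 mod 4 = 3, 123 mod 4 = 3, so the flip contributes -1; sign now -1
(123/11): 123 mod 11 = 2, so (123/11) = (2/11)
factor out 2^1: 2 = 2^1·1; with 11 mod 8 = 3, (2/11) = -1; sign now +1; continue with (1/11)
reached (1/11) = 1, so the symbol is +1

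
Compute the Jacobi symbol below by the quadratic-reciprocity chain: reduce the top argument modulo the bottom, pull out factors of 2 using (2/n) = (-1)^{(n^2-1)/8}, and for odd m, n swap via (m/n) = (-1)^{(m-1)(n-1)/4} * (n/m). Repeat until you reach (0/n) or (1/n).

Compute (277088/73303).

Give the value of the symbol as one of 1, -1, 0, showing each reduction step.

-1

(277088/73303): 277088 mod 73303 = 57179, so (277088/73303) = (57179/73303)
flip (57179/73303) -> (73303/57179): both odd, 57179 mod 4 = 3, 73303 mod 4 = 3, so the flip contributes -1; sign now -1
(73303/57179): 73303 mod 57179 = 16124, so (73303/57179) = (16124/57179)
factor out 2^2: 16124 = 2^2·4031; with 57179 mod 8 = 3, (2/57179) = -1; sign now -1; continue with (4031/57179)
flip (4031/57179) -> (57179/4031): both odd, 4031 mod 4 = 3, 57179 mod 4 = 3, so the flip contributes -1; sign now +1
(57179/4031): 57179 mod 4031 = 745, so (57179/4031) = (745/4031)
flip (745/4031) -> (4031/745): both odd, 745 mod 4 = 1, 4031 mod 4 = 3, so the flip contributes +1; sign now +1
(4031/745): 4031 mod 745 = 306, so (4031/745) = (306/745)
factor out 2^1: 306 = 2^1·153; with 745 mod 8 = 1, (2/745) = +1; sign now +1; continue with (153/745)
flip (153/745) -> (745/153): both odd, 153 mod 4 = 1, 745 mod 4 = 1, so the flip contributes +1; sign now +1
(745/153): 745 mod 153 = 133, so (745/153) = (133/153)
flip (133/153) -> (153/133): both odd, 133 mod 4 = 1, 153 mod 4 = 1, so the flip contributes +1; sign now +1
(153/133): 153 mod 133 = 20, so (153/133) = (20/133)
factor out 2^2: 20 = 2^2·5; with 133 mod 8 = 5, (2/133) = -1; sign now +1; continue with (5/133)
flip (5/133) -> (133/5): both odd, 5 mod 4 = 1, 133 mod 4 = 1, so the flip contributes +1; sign now +1
(133/5): 133 mod 5 = 3, so (133/5) = (3/5)
flip (3/5) -> (5/3): both odd, 3 mod 4 = 3, 5 mod 4 = 1, so the flip contributes +1; sign now +1
(5/3): 5 mod 3 = 2, so (5/3) = (2/3)
factor out 2^1: 2 = 2^1·1; with 3 mod 8 = 3, (2/3) = -1; sign now -1; continue with (1/3)
reached (1/3) = 1, so the symbol is -1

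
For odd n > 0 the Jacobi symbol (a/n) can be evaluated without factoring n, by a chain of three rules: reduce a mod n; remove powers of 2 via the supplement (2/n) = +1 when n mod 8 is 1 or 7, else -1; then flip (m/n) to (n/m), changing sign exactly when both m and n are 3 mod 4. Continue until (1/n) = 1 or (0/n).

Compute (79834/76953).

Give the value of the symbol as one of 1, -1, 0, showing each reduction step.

(79834/76953): 79834 mod 76953 = 2881, so (79834/76953) = (2881/76953)
flip (2881/76953) -> (76953/2881): both odd, 2881 mod 4 = 1, 76953 mod 4 = 1, so the flip contributes +1; sign now +1
(76953/2881): 76953 mod 2881 = 2047, so (76953/2881) = (2047/2881)
flip (2047/2881) -> (2881/2047): both odd, 2047 mod 4 = 3, 2881 mod 4 = 1, so the flip contributes +1; sign now +1
(2881/2047): 2881 mod 2047 = 834, so (2881/2047) = (834/2047)
factor out 2^1: 834 = 2^1·417; with 2047 mod 8 = 7, (2/2047) = +1; sign now +1; continue with (417/2047)
flip (417/2047) -> (2047/417): both odd, 417 mod 4 = 1, 2047 mod 4 = 3, so the flip contributes +1; sign now +1
(2047/417): 2047 mod 417 = 379, so (2047/417) = (379/417)
flip (379/417) -> (417/379): both odd, 379 mod 4 = 3, 417 mod 4 = 1, so the flip contributes +1; sign now +1
(417/379): 417 mod 379 = 38, so (417/379) = (38/379)
factor out 2^1: 38 = 2^1·19; with 379 mod 8 = 3, (2/379) = -1; sign now -1; continue with (19/379)
flip (19/379) -> (379/19): both odd, 19 mod 4 = 3, 379 mod 4 = 3, so the flip contributes -1; sign now +1
(379/19): 379 mod 19 = 18, so (379/19) = (18/19)
factor out 2^1: 18 = 2^1·9; with 19 mod 8 = 3, (2/19) = -1; sign now -1; continue with (9/19)
flip (9/19) -> (19/9): both odd, 9 mod 4 = 1, 19 mod 4 = 3, so the flip contributes +1; sign now -1
(19/9): 19 mod 9 = 1, so (19/9) = (1/9)
reached (1/9) = 1, so the symbol is -1

-1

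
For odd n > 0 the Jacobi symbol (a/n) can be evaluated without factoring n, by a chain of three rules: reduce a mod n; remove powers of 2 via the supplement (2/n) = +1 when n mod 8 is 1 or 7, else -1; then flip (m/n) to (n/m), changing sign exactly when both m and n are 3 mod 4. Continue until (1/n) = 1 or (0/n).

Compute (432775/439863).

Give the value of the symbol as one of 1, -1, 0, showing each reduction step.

flip (432775/439863) -> (439863/432775): both odd, 432775 mod 4 = 3, 439863 mod 4 = 3, so the flip contributes -1; sign now -1
(439863/432775): 439863 mod 432775 = 7088, so (439863/432775) = (7088/432775)
factor out 2^4: 7088 = 2^4·443; with 432775 mod 8 = 7, (2/432775) = +1; sign now -1; continue with (443/432775)
flip (443/432775) -> (432775/443): both odd, 443 mod 4 = 3, 432775 mod 4 = 3, so the flip contributes -1; sign now +1
(432775/443): 432775 mod 443 = 407, so (432775/443) = (407/443)
flip (407/443) -> (443/407): both odd, 407 mod 4 = 3, 443 mod 4 = 3, so the flip contributes -1; sign now -1
(443/407): 443 mod 407 = 36, so (443/407) = (36/407)
factor out 2^2: 36 = 2^2·9; with 407 mod 8 = 7, (2/407) = +1; sign now -1; continue with (9/407)
flip (9/407) -> (407/9): both odd, 9 mod 4 = 1, 407 mod 4 = 3, so the flip contributes +1; sign now -1
(407/9): 407 mod 9 = 2, so (407/9) = (2/9)
factor out 2^1: 2 = 2^1·1; with 9 mod 8 = 1, (2/9) = +1; sign now -1; continue with (1/9)
reached (1/9) = 1, so the symbol is -1

-1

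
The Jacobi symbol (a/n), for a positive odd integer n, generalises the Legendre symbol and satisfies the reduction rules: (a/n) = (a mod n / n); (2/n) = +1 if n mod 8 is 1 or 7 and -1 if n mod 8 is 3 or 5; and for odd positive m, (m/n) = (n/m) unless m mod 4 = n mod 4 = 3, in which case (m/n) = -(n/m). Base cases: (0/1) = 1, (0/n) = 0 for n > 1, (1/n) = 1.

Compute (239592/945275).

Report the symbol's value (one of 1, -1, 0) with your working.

239592 = 2^3·29949; (2/945275) = -1 since 945275 mod 8 = 3, so (239592/945275) = (-1)^3·(29949/945275); sign now -1
reciprocity: (29949/945275) = +1·(945275/29949) since 29949 mod 4 = 1, 945275 mod 4 = 3; sign now -1
(945275/29949) = (16856/29949)   [reduce mod 29949]
16856 = 2^3·2107; (2/29949) = -1 since 29949 mod 8 = 5, so (16856/29949) = (-1)^3·(2107/29949); sign now +1
reciprocity: (2107/29949) = +1·(29949/2107) since 2107 mod 4 = 3, 29949 mod 4 = 1; sign now +1
(29949/2107) = (451/2107)   [reduce mod 2107]
reciprocity: (451/2107) = -1·(2107/451) since 451 mod 4 = 3, 2107 mod 4 = 3; sign now -1
(2107/451) = (303/451)   [reduce mod 451]
reciprocity: (303/451) = -1·(451/303) since 303 mod 4 = 3, 451 mod 4 = 3; sign now +1
(451/303) = (148/303)   [reduce mod 303]
148 = 2^2·37; (2/303) = +1 since 303 mod 8 = 7, so (148/303) = (+1)^2·(37/303); sign now +1
reciprocity: (37/303) = +1·(303/37) since 37 mod 4 = 1, 303 mod 4 = 3; sign now +1
(303/37) = (7/37)   [reduce mod 37]
reciprocity: (7/37) = +1·(37/7) since 7 mod 4 = 3, 37 mod 4 = 1; sign now +1
(37/7) = (2/7)   [reduce mod 7]
2 = 2^1·1; (2/7) = +1 since 7 mod 8 = 7, so (2/7) = (+1)^1·(1/7); sign now +1
(1/7) = 1; final value = sign = +1

1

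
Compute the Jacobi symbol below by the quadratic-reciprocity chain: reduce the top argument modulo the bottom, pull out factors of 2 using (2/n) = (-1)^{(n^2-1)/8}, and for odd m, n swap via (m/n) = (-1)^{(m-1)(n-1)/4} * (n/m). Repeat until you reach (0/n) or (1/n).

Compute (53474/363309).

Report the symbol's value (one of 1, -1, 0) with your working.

-1

factor out 2^1: 53474 = 2^1·26737; with 363309 mod 8 = 5, (2/363309) = -1; sign now -1; continue with (26737/363309)
flip (26737/363309) -> (363309/26737): both odd, 26737 mod 4 = 1, 363309 mod 4 = 1, so the flip contributes +1; sign now -1
(363309/26737): 363309 mod 26737 = 15728, so (363309/26737) = (15728/26737)
factor out 2^4: 15728 = 2^4·983; with 26737 mod 8 = 1, (2/26737) = +1; sign now -1; continue with (983/26737)
flip (983/26737) -> (26737/983): both odd, 983 mod 4 = 3, 26737 mod 4 = 1, so the flip contributes +1; sign now -1
(26737/983): 26737 mod 983 = 196, so (26737/983) = (196/983)
factor out 2^2: 196 = 2^2·49; with 983 mod 8 = 7, (2/983) = +1; sign now -1; continue with (49/983)
flip (49/983) -> (983/49): both odd, 49 mod 4 = 1, 983 mod 4 = 3, so the flip contributes +1; sign now -1
(983/49): 983 mod 49 = 3, so (983/49) = (3/49)
flip (3/49) -> (49/3): both odd, 3 mod 4 = 3, 49 mod 4 = 1, so the flip contributes +1; sign now -1
(49/3): 49 mod 3 = 1, so (49/3) = (1/3)
reached (1/3) = 1, so the symbol is -1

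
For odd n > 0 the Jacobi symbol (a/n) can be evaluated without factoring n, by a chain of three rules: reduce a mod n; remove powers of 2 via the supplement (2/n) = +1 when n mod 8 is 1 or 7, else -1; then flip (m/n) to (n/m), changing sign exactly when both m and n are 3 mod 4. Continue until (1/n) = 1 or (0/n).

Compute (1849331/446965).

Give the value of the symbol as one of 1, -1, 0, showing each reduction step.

-1

(1849331/446965): 1849331 mod 446965 = 61471, so (1849331/446965) = (61471/446965)
flip (61471/446965) -> (446965/61471): both odd, 61471 mod 4 = 3, 446965 mod 4 = 1, so the flip contributes +1; sign now +1
(446965/61471): 446965 mod 61471 = 16668, so (446965/61471) = (16668/61471)
factor out 2^2: 16668 = 2^2·4167; with 61471 mod 8 = 7, (2/61471) = +1; sign now +1; continue with (4167/61471)
flip (4167/61471) -> (61471/4167): both odd, 4167 mod 4 = 3, 61471 mod 4 = 3, so the flip contributes -1; sign now -1
(61471/4167): 61471 mod 4167 = 3133, so (61471/4167) = (3133/4167)
flip (3133/4167) -> (4167/3133): both odd, 3133 mod 4 = 1, 4167 mod 4 = 3, so the flip contributes +1; sign now -1
(4167/3133): 4167 mod 3133 = 1034, so (4167/3133) = (1034/3133)
factor out 2^1: 1034 = 2^1·517; with 3133 mod 8 = 5, (2/3133) = -1; sign now +1; continue with (517/3133)
flip (517/3133) -> (3133/517): both odd, 517 mod 4 = 1, 3133 mod 4 = 1, so the flip contributes +1; sign now +1
(3133/517): 3133 mod 517 = 31, so (3133/517) = (31/517)
flip (31/517) -> (517/31): both odd, 31 mod 4 = 3, 517 mod 4 = 1, so the flip contributes +1; sign now +1
(517/31): 517 mod 31 = 21, so (517/31) = (21/31)
flip (21/31) -> (31/21): both odd, 21 mod 4 = 1, 31 mod 4 = 3, so the flip contributes +1; sign now +1
(31/21): 31 mod 21 = 10, so (31/21) = (10/21)
factor out 2^1: 10 = 2^1·5; with 21 mod 8 = 5, (2/21) = -1; sign now -1; continue with (5/21)
flip (5/21) -> (21/5): both odd, 5 mod 4 = 1, 21 mod 4 = 1, so the flip contributes +1; sign now -1
(21/5): 21 mod 5 = 1, so (21/5) = (1/5)
reached (1/5) = 1, so the symbol is -1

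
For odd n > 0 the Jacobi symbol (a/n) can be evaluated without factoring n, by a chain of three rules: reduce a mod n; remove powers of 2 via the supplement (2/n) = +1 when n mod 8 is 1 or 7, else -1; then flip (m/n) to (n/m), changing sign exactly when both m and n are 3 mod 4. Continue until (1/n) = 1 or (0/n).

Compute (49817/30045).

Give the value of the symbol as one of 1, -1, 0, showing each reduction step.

(49817/30045): 49817 mod 30045 = 19772, so (49817/30045) = (19772/30045)
factor out 2^2: 19772 = 2^2·4943; with 30045 mod 8 = 5, (2/30045) = -1; sign now +1; continue with (4943/30045)
flip (4943/30045) -> (30045/4943): both odd, 4943 mod 4 = 3, 30045 mod 4 = 1, so the flip contributes +1; sign now +1
(30045/4943): 30045 mod 4943 = 387, so (30045/4943) = (387/4943)
flip (387/4943) -> (4943/387): both odd, 387 mod 4 = 3, 4943 mod 4 = 3, so the flip contributes -1; sign now -1
(4943/387): 4943 mod 387 = 299, so (4943/387) = (299/387)
flip (299/387) -> (387/299): both odd, 299 mod 4 = 3, 387 mod 4 = 3, so the flip contributes -1; sign now +1
(387/299): 387 mod 299 = 88, so (387/299) = (88/299)
factor out 2^3: 88 = 2^3·11; with 299 mod 8 = 3, (2/299) = -1; sign now -1; continue with (11/299)
flip (11/299) -> (299/11): both odd, 11 mod 4 = 3, 299 mod 4 = 3, so the flip contributes -1; sign now +1
(299/11): 299 mod 11 = 2, so (299/11) = (2/11)
factor out 2^1: 2 = 2^1·1; with 11 mod 8 = 3, (2/11) = -1; sign now -1; continue with (1/11)
reached (1/11) = 1, so the symbol is -1

-1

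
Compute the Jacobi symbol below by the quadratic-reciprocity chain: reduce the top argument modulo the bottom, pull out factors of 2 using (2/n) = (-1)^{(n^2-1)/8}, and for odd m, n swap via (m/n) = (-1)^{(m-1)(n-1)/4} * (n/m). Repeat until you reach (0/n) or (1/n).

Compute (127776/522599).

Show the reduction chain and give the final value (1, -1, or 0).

127776 = 2^5·3993; (2/522599) = +1 since 522599 mod 8 = 7, so (127776/522599) = (+1)^5·(3993/522599); sign now +1
reciprocity: (3993/522599) = +1·(522599/3993) since 3993 mod 4 = 1, 522599 mod 4 = 3; sign now +1
(522599/3993) = (3509/3993)   [reduce mod 3993]
reciprocity: (3509/3993) = +1·(3993/3509) since 3509 mod 4 = 1, 3993 mod 4 = 1; sign now +1
(3993/3509) = (484/3509)   [reduce mod 3509]
484 = 2^2·121; (2/3509) = -1 since 3509 mod 8 = 5, so (484/3509) = (-1)^2·(121/3509); sign now +1
reciprocity: (121/3509) = +1·(3509/121) since 121 mod 4 = 1, 3509 mod 4 = 1; sign now +1
(3509/121) = (0/121)   [reduce mod 121]
(0/121) = 0   [gcd(a, n) > 1]; final value = 0

0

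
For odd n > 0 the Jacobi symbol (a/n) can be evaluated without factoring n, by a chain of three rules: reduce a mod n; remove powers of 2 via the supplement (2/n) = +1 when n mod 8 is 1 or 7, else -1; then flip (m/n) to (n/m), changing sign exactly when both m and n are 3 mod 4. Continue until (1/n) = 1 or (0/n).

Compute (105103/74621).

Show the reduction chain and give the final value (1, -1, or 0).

1

(105103/74621): 105103 mod 74621 = 30482, so (105103/74621) = (30482/74621)
factor out 2^1: 30482 = 2^1·15241; with 74621 mod 8 = 5, (2/74621) = -1; sign now -1; continue with (15241/74621)
flip (15241/74621) -> (74621/15241): both odd, 15241 mod 4 = 1, 74621 mod 4 = 1, so the flip contributes +1; sign now -1
(74621/15241): 74621 mod 15241 = 13657, so (74621/15241) = (13657/15241)
flip (13657/15241) -> (15241/13657): both odd, 13657 mod 4 = 1, 15241 mod 4 = 1, so the flip contributes +1; sign now -1
(15241/13657): 15241 mod 13657 = 1584, so (15241/13657) = (1584/13657)
factor out 2^4: 1584 = 2^4·99; with 13657 mod 8 = 1, (2/13657) = +1; sign now -1; continue with (99/13657)
flip (99/13657) -> (13657/99): both odd, 99 mod 4 = 3, 13657 mod 4 = 1, so the flip contributes +1; sign now -1
(13657/99): 13657 mod 99 = 94, so (13657/99) = (94/99)
factor out 2^1: 94 = 2^1·47; with 99 mod 8 = 3, (2/99) = -1; sign now +1; continue with (47/99)
flip (47/99) -> (99/47): both odd, 47 mod 4 = 3, 99 mod 4 = 3, so the flip contributes -1; sign now -1
(99/47): 99 mod 47 = 5, so (99/47) = (5/47)
flip (5/47) -> (47/5): both odd, 5 mod 4 = 1, 47 mod 4 = 3, so the flip contributes +1; sign now -1
(47/5): 47 mod 5 = 2, so (47/5) = (2/5)
factor out 2^1: 2 = 2^1·1; with 5 mod 8 = 5, (2/5) = -1; sign now +1; continue with (1/5)
reached (1/5) = 1, so the symbol is +1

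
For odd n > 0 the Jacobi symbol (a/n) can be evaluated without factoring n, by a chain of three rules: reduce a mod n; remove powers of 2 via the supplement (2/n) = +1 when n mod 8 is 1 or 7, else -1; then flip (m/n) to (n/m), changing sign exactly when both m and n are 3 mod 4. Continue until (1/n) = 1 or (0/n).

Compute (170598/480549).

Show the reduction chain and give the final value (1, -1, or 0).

0

factor out 2^1: 170598 = 2^1·85299; with 480549 mod 8 = 5, (2/480549) = -1; sign now -1; continue with (85299/480549)
flip (85299/480549) -> (480549/85299): both odd, 85299 mod 4 = 3, 480549 mod 4 = 1, so the flip contributes +1; sign now -1
(480549/85299): 480549 mod 85299 = 54054, so (480549/85299) = (54054/85299)
factor out 2^1: 54054 = 2^1·27027; with 85299 mod 8 = 3, (2/85299) = -1; sign now +1; continue with (27027/85299)
flip (27027/85299) -> (85299/27027): both odd, 27027 mod 4 = 3, 85299 mod 4 = 3, so the flip contributes -1; sign now -1
(85299/27027): 85299 mod 27027 = 4218, so (85299/27027) = (4218/27027)
factor out 2^1: 4218 = 2^1·2109; with 27027 mod 8 = 3, (2/27027) = -1; sign now +1; continue with (2109/27027)
flip (2109/27027) -> (27027/2109): both odd, 2109 mod 4 = 1, 27027 mod 4 = 3, so the flip contributes +1; sign now +1
(27027/2109): 27027 mod 2109 = 1719, so (27027/2109) = (1719/2109)
flip (1719/2109) -> (2109/1719): both odd, 1719 mod 4 = 3, 2109 mod 4 = 1, so the flip contributes +1; sign now +1
(2109/1719): 2109 mod 1719 = 390, so (2109/1719) = (390/1719)
factor out 2^1: 390 = 2^1·195; with 1719 mod 8 = 7, (2/1719) = +1; sign now +1; continue with (195/1719)
flip (195/1719) -> (1719/195): both odd, 195 mod 4 = 3, 1719 mod 4 = 3, so the flip contributes -1; sign now -1
(1719/195): 1719 mod 195 = 159, so (1719/195) = (159/195)
flip (159/195) -> (195/159): both odd, 159 mod 4 = 3, 195 mod 4 = 3, so the flip contributes -1; sign now +1
(195/159): 195 mod 159 = 36, so (195/159) = (36/159)
factor out 2^2: 36 = 2^2·9; with 159 mod 8 = 7, (2/159) = +1; sign now +1; continue with (9/159)
flip (9/159) -> (159/9): both odd, 9 mod 4 = 1, 159 mod 4 = 3, so the flip contributes +1; sign now +1
(159/9): 159 mod 9 = 6, so (159/9) = (6/9)
factor out 2^1: 6 = 2^1·3; with 9 mod 8 = 1, (2/9) = +1; sign now +1; continue with (3/9)
flip (3/9) -> (9/3): both odd, 3 mod 4 = 3, 9 mod 4 = 1, so the flip contributes +1; sign now +1
(9/3): 9 mod 3 = 0, so (9/3) = (0/3)
reached (0/3); gcd(a, n) > 1, so (0/3) = 0 and the symbol is 0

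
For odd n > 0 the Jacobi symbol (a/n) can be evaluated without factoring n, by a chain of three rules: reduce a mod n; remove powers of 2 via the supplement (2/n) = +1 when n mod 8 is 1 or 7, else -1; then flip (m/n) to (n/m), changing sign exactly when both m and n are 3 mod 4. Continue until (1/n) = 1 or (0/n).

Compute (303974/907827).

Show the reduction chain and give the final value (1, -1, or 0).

1

303974 = 2^1·151987; (2/907827) = -1 since 907827 mod 8 = 3, so (303974/907827) = (-1)^1·(151987/907827); sign now -1
reciprocity: (151987/907827) = -1·(907827/151987) since 151987 mod 4 = 3, 907827 mod 4 = 3; sign now +1
(907827/151987) = (147892/151987)   [reduce mod 151987]
147892 = 2^2·36973; (2/151987) = -1 since 151987 mod 8 = 3, so (147892/151987) = (-1)^2·(36973/151987); sign now +1
reciprocity: (36973/151987) = +1·(151987/36973) since 36973 mod 4 = 1, 151987 mod 4 = 3; sign now +1
(151987/36973) = (4095/36973)   [reduce mod 36973]
reciprocity: (4095/36973) = +1·(36973/4095) since 4095 mod 4 = 3, 36973 mod 4 = 1; sign now +1
(36973/4095) = (118/4095)   [reduce mod 4095]
118 = 2^1·59; (2/4095) = +1 since 4095 mod 8 = 7, so (118/4095) = (+1)^1·(59/4095); sign now +1
reciprocity: (59/4095) = -1·(4095/59) since 59 mod 4 = 3, 4095 mod 4 = 3; sign now -1
(4095/59) = (24/59)   [reduce mod 59]
24 = 2^3·3; (2/59) = -1 since 59 mod 8 = 3, so (24/59) = (-1)^3·(3/59); sign now +1
reciprocity: (3/59) = -1·(59/3) since 3 mod 4 = 3, 59 mod 4 = 3; sign now -1
(59/3) = (2/3)   [reduce mod 3]
2 = 2^1·1; (2/3) = -1 since 3 mod 8 = 3, so (2/3) = (-1)^1·(1/3); sign now +1
(1/3) = 1; final value = sign = +1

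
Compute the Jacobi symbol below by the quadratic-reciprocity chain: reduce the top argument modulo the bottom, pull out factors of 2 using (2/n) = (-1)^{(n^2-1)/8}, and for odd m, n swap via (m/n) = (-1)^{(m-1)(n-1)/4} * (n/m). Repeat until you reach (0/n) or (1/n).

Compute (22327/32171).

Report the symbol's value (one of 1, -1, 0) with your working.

flip (22327/32171) -> (32171/22327): both odd, 22327 mod 4 = 3, 32171 mod 4 = 3, so the flip contributes -1; sign now -1
(32171/22327): 32171 mod 22327 = 9844, so (32171/22327) = (9844/22327)
factor out 2^2: 9844 = 2^2·2461; with 22327 mod 8 = 7, (2/22327) = +1; sign now -1; continue with (2461/22327)
flip (2461/22327) -> (22327/2461): both odd, 2461 mod 4 = 1, 22327 mod 4 = 3, so the flip contributes +1; sign now -1
(22327/2461): 22327 mod 2461 = 178, so (22327/2461) = (178/2461)
factor out 2^1: 178 = 2^1·89; with 2461 mod 8 = 5, (2/2461) = -1; sign now +1; continue with (89/2461)
flip (89/2461) -> (2461/89): both odd, 89 mod 4 = 1, 2461 mod 4 = 1, so the flip contributes +1; sign now +1
(2461/89): 2461 mod 89 = 58, so (2461/89) = (58/89)
factor out 2^1: 58 = 2^1·29; with 89 mod 8 = 1, (2/89) = +1; sign now +1; continue with (29/89)
flip (29/89) -> (89/29): both odd, 29 mod 4 = 1, 89 mod 4 = 1, so the flip contributes +1; sign now +1
(89/29): 89 mod 29 = 2, so (89/29) = (2/29)
factor out 2^1: 2 = 2^1·1; with 29 mod 8 = 5, (2/29) = -1; sign now -1; continue with (1/29)
reached (1/29) = 1, so the symbol is -1

-1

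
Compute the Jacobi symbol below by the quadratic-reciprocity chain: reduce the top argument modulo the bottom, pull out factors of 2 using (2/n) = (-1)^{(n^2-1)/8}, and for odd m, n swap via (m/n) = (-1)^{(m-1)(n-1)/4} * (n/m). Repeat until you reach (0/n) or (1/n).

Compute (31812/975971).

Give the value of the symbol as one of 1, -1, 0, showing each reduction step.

1

31812 = 2^2·7953; (2/975971) = -1 since 975971 mod 8 = 3, so (31812/975971) = (-1)^2·(7953/975971); sign now +1
reciprocity: (7953/975971) = +1·(975971/7953) since 7953 mod 4 = 1, 975971 mod 4 = 3; sign now +1
(975971/7953) = (5705/7953)   [reduce mod 7953]
reciprocity: (5705/7953) = +1·(7953/5705) since 5705 mod 4 = 1, 7953 mod 4 = 1; sign now +1
(7953/5705) = (2248/5705)   [reduce mod 5705]
2248 = 2^3·281; (2/5705) = +1 since 5705 mod 8 = 1, so (2248/5705) = (+1)^3·(281/5705); sign now +1
reciprocity: (281/5705) = +1·(5705/281) since 281 mod 4 = 1, 5705 mod 4 = 1; sign now +1
(5705/281) = (85/281)   [reduce mod 281]
reciprocity: (85/281) = +1·(281/85) since 85 mod 4 = 1, 281 mod 4 = 1; sign now +1
(281/85) = (26/85)   [reduce mod 85]
26 = 2^1·13; (2/85) = -1 since 85 mod 8 = 5, so (26/85) = (-1)^1·(13/85); sign now -1
reciprocity: (13/85) = +1·(85/13) since 13 mod 4 = 1, 85 mod 4 = 1; sign now -1
(85/13) = (7/13)   [reduce mod 13]
reciprocity: (7/13) = +1·(13/7) since 7 mod 4 = 3, 13 mod 4 = 1; sign now -1
(13/7) = (6/7)   [reduce mod 7]
6 = 2^1·3; (2/7) = +1 since 7 mod 8 = 7, so (6/7) = (+1)^1·(3/7); sign now -1
reciprocity: (3/7) = -1·(7/3) since 3 mod 4 = 3, 7 mod 4 = 3; sign now +1
(7/3) = (1/3)   [reduce mod 3]
(1/3) = 1; final value = sign = +1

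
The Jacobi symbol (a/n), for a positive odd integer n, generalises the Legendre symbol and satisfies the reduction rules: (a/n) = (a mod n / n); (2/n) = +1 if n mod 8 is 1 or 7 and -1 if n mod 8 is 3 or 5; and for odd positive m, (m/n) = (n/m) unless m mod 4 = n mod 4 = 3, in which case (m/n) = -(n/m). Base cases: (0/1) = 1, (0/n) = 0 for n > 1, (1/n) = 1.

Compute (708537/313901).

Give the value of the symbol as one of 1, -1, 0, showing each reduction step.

1

(708537/313901) = (80735/313901)   [reduce mod 313901]
reciprocity: (80735/313901) = +1·(313901/80735) since 80735 mod 4 = 3, 313901 mod 4 = 1; sign now +1
(313901/80735) = (71696/80735)   [reduce mod 80735]
71696 = 2^4·4481; (2/80735) = +1 since 80735 mod 8 = 7, so (71696/80735) = (+1)^4·(4481/80735); sign now +1
reciprocity: (4481/80735) = +1·(80735/4481) since 4481 mod 4 = 1, 80735 mod 4 = 3; sign now +1
(80735/4481) = (77/4481)   [reduce mod 4481]
reciprocity: (77/4481) = +1·(4481/77) since 77 mod 4 = 1, 4481 mod 4 = 1; sign now +1
(4481/77) = (15/77)   [reduce mod 77]
reciprocity: (15/77) = +1·(77/15) since 15 mod 4 = 3, 77 mod 4 = 1; sign now +1
(77/15) = (2/15)   [reduce mod 15]
2 = 2^1·1; (2/15) = +1 since 15 mod 8 = 7, so (2/15) = (+1)^1·(1/15); sign now +1
(1/15) = 1; final value = sign = +1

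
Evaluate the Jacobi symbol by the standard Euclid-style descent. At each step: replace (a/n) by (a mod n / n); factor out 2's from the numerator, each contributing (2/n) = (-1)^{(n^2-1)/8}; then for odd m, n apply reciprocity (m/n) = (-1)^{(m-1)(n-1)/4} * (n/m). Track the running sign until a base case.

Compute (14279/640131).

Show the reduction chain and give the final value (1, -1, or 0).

-1

flip (14279/640131) -> (640131/14279): both odd, 14279 mod 4 = 3, 640131 mod 4 = 3, so the flip contributes -1; sign now -1
(640131/14279): 640131 mod 14279 = 11855, so (640131/14279) = (11855/14279)
flip (11855/14279) -> (14279/11855): both odd, 11855 mod 4 = 3, 14279 mod 4 = 3, so the flip contributes -1; sign now +1
(14279/11855): 14279 mod 11855 = 2424, so (14279/11855) = (2424/11855)
factor out 2^3: 2424 = 2^3·303; with 11855 mod 8 = 7, (2/11855) = +1; sign now +1; continue with (303/11855)
flip (303/11855) -> (11855/303): both odd, 303 mod 4 = 3, 11855 mod 4 = 3, so the flip contributes -1; sign now -1
(11855/303): 11855 mod 303 = 38, so (11855/303) = (38/303)
factor out 2^1: 38 = 2^1·19; with 303 mod 8 = 7, (2/303) = +1; sign now -1; continue with (19/303)
flip (19/303) -> (303/19): both odd, 19 mod 4 = 3, 303 mod 4 = 3, so the flip contributes -1; sign now +1
(303/19): 303 mod 19 = 18, so (303/19) = (18/19)
factor out 2^1: 18 = 2^1·9; with 19 mod 8 = 3, (2/19) = -1; sign now -1; continue with (9/19)
flip (9/19) -> (19/9): both odd, 9 mod 4 = 1, 19 mod 4 = 3, so the flip contributes +1; sign now -1
(19/9): 19 mod 9 = 1, so (19/9) = (1/9)
reached (1/9) = 1, so the symbol is -1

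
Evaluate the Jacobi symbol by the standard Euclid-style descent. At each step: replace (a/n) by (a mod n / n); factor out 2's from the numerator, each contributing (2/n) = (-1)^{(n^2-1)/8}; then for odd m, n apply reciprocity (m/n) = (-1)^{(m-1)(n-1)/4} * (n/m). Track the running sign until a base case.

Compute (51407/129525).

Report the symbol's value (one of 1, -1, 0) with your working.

-1

flip (51407/129525) -> (129525/51407): both odd, 51407 mod 4 = 3, 129525 mod 4 = 1, so the flip contributes +1; sign now +1
(129525/51407): 129525 mod 51407 = 26711, so (129525/51407) = (26711/51407)
flip (26711/51407) -> (51407/26711): both odd, 26711 mod 4 = 3, 51407 mod 4 = 3, so the flip contributes -1; sign now -1
(51407/26711): 51407 mod 26711 = 24696, so (51407/26711) = (24696/26711)
factor out 2^3: 24696 = 2^3·3087; with 26711 mod 8 = 7, (2/26711) = +1; sign now -1; continue with (3087/26711)
flip (3087/26711) -> (26711/3087): both odd, 3087 mod 4 = 3, 26711 mod 4 = 3, so the flip contributes -1; sign now +1
(26711/3087): 26711 mod 3087 = 2015, so (26711/3087) = (2015/3087)
flip (2015/3087) -> (3087/2015): both odd, 2015 mod 4 = 3, 3087 mod 4 = 3, so the flip contributes -1; sign now -1
(3087/2015): 3087 mod 2015 = 1072, so (3087/2015) = (1072/2015)
factor out 2^4: 1072 = 2^4·67; with 2015 mod 8 = 7, (2/2015) = +1; sign now -1; continue with (67/2015)
flip (67/2015) -> (2015/67): both odd, 67 mod 4 = 3, 2015 mod 4 = 3, so the flip contributes -1; sign now +1
(2015/67): 2015 mod 67 = 5, so (2015/67) = (5/67)
flip (5/67) -> (67/5): both odd, 5 mod 4 = 1, 67 mod 4 = 3, so the flip contributes +1; sign now +1
(67/5): 67 mod 5 = 2, so (67/5) = (2/5)
factor out 2^1: 2 = 2^1·1; with 5 mod 8 = 5, (2/5) = -1; sign now -1; continue with (1/5)
reached (1/5) = 1, so the symbol is -1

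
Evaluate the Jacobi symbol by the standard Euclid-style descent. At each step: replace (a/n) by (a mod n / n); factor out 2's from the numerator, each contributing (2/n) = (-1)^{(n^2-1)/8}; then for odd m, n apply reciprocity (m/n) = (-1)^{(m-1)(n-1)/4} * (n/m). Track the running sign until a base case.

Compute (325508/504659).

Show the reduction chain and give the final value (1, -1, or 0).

325508 = 2^2·81377; (2/504659) = -1 since 504659 mod 8 = 3, so (325508/504659) = (-1)^2·(81377/504659); sign now +1
reciprocity: (81377/504659) = +1·(504659/81377) since 81377 mod 4 = 1, 504659 mod 4 = 3; sign now +1
(504659/81377) = (16397/81377)   [reduce mod 81377]
reciprocity: (16397/81377) = +1·(81377/16397) since 16397 mod 4 = 1, 81377 mod 4 = 1; sign now +1
(81377/16397) = (15789/16397)   [reduce mod 16397]
reciprocity: (15789/16397) = +1·(16397/15789) since 15789 mod 4 = 1, 16397 mod 4 = 1; sign now +1
(16397/15789) = (608/15789)   [reduce mod 15789]
608 = 2^5·19; (2/15789) = -1 since 15789 mod 8 = 5, so (608/15789) = (-1)^5·(19/15789); sign now -1
reciprocity: (19/15789) = +1·(15789/19) since 19 mod 4 = 3, 15789 mod 4 = 1; sign now -1
(15789/19) = (0/19)   [reduce mod 19]
(0/19) = 0   [gcd(a, n) > 1]; final value = 0

0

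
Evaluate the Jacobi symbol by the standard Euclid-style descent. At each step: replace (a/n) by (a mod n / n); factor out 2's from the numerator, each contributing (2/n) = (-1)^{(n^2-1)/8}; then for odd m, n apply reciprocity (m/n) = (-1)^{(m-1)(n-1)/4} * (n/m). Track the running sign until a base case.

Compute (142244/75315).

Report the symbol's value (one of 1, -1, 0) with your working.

-1

(142244/75315): 142244 mod 75315 = 66929, so (142244/75315) = (66929/75315)
flip (66929/75315) -> (75315/66929): both odd, 66929 mod 4 = 1, 75315 mod 4 = 3, so the flip contributes +1; sign now +1
(75315/66929): 75315 mod 66929 = 8386, so (75315/66929) = (8386/66929)
factor out 2^1: 8386 = 2^1·4193; with 66929 mod 8 = 1, (2/66929) = +1; sign now +1; continue with (4193/66929)
flip (4193/66929) -> (66929/4193): both odd, 4193 mod 4 = 1, 66929 mod 4 = 1, so the flip contributes +1; sign now +1
(66929/4193): 66929 mod 4193 = 4034, so (66929/4193) = (4034/4193)
factor out 2^1: 4034 = 2^1·2017; with 4193 mod 8 = 1, (2/4193) = +1; sign now +1; continue with (2017/4193)
flip (2017/4193) -> (4193/2017): both odd, 2017 mod 4 = 1, 4193 mod 4 = 1, so the flip contributes +1; sign now +1
(4193/2017): 4193 mod 2017 = 159, so (4193/2017) = (159/2017)
flip (159/2017) -> (2017/159): both odd, 159 mod 4 = 3, 2017 mod 4 = 1, so the flip contributes +1; sign now +1
(2017/159): 2017 mod 159 = 109, so (2017/159) = (109/159)
flip (109/159) -> (159/109): both odd, 109 mod 4 = 1, 159 mod 4 = 3, so the flip contributes +1; sign now +1
(159/109): 159 mod 109 = 50, so (159/109) = (50/109)
factor out 2^1: 50 = 2^1·25; with 109 mod 8 = 5, (2/109) = -1; sign now -1; continue with (25/109)
flip (25/109) -> (109/25): both odd, 25 mod 4 = 1, 109 mod 4 = 1, so the flip contributes +1; sign now -1
(109/25): 109 mod 25 = 9, so (109/25) = (9/25)
flip (9/25) -> (25/9): both odd, 9 mod 4 = 1, 25 mod 4 = 1, so the flip contributes +1; sign now -1
(25/9): 25 mod 9 = 7, so (25/9) = (7/9)
flip (7/9) -> (9/7): both odd, 7 mod 4 = 3, 9 mod 4 = 1, so the flip contributes +1; sign now -1
(9/7): 9 mod 7 = 2, so (9/7) = (2/7)
factor out 2^1: 2 = 2^1·1; with 7 mod 8 = 7, (2/7) = +1; sign now -1; continue with (1/7)
reached (1/7) = 1, so the symbol is -1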